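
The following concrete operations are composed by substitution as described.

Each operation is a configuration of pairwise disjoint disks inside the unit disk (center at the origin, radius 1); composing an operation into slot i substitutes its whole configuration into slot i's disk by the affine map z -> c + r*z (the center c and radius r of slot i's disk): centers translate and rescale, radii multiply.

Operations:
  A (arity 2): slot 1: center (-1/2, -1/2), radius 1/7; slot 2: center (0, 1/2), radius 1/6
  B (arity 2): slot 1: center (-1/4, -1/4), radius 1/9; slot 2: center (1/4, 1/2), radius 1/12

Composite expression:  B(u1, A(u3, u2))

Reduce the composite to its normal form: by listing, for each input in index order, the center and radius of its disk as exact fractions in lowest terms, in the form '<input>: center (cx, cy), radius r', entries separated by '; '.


Below B, radii multiply path by path; the u-disk centers shift.
for u1, the 1-step affine chain lands on center (-1/4, -1/4), radius 1/9
for u3, the 2-step affine chain lands on center (5/24, 11/24), radius 1/84
for u2, the 2-step affine chain lands on center (1/4, 13/24), radius 1/72

u1: center (-1/4, -1/4), radius 1/9; u2: center (1/4, 13/24), radius 1/72; u3: center (5/24, 11/24), radius 1/84


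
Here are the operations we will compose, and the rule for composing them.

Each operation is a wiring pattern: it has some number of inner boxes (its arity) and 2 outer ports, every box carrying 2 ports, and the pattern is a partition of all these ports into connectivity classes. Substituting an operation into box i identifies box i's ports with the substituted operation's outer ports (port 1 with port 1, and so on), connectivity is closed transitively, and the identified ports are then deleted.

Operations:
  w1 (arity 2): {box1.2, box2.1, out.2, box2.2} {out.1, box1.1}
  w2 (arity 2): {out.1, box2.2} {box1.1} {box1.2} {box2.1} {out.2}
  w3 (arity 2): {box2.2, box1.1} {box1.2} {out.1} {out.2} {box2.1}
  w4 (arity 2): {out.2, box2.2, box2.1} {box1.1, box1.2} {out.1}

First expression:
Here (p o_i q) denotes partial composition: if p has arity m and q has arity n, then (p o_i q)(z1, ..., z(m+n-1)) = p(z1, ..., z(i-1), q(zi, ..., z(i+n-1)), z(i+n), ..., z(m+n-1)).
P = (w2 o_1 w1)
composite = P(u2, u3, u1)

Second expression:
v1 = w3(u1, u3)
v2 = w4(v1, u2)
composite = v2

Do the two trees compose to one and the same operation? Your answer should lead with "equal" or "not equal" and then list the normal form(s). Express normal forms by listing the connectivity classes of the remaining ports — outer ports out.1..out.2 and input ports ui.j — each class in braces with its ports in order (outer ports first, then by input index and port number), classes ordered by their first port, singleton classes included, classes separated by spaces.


The first composite normalizes to {out.1, u1.2} {out.2} {u1.1} {u2.1} {u2.2, u3.1, u3.2}
The second composite normalizes to {out.1} {out.2, u2.1, u2.2} {u1.1, u3.2} {u1.2} {u3.1}
They disagree, so not equal.

not equal; the first gives {out.1, u1.2} {out.2} {u1.1} {u2.1} {u2.2, u3.1, u3.2} and the second {out.1} {out.2, u2.1, u2.2} {u1.1, u3.2} {u1.2} {u3.1}


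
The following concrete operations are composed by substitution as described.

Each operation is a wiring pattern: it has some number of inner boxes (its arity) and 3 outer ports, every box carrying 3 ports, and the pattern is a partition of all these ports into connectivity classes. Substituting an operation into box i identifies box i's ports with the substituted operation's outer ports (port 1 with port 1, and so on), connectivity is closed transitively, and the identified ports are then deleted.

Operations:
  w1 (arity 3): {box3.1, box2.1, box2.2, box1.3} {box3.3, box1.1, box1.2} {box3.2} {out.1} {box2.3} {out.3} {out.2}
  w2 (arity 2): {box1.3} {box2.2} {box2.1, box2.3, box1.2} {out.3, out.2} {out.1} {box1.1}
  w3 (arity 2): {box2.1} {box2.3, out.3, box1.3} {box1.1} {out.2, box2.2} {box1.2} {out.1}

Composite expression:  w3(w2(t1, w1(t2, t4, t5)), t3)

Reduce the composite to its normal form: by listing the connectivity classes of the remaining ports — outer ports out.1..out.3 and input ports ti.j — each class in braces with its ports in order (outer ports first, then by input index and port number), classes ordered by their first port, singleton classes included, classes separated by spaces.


{out.1} {out.2, t3.2} {out.3, t3.3} {t1.1} {t1.2} {t1.3} {t2.1, t2.2, t5.3} {t2.3, t4.1, t4.2, t5.1} {t3.1} {t4.3} {t5.2}

Substituting into w3 glues patterns; closure does the rest.
after w1, the pattern on (t2, t4, t5) reads {out.1} {out.2} {out.3} {t2.1, t2.2, t5.3} {t2.3, t4.1, t4.2, t5.1} {t4.3} {t5.2} (out.j = its outer ports)
after w2, the pattern on (t1, t2, t4, t5) reads {out.1} {out.2, out.3} {t1.1} {t1.2} {t1.3} {t2.1, t2.2, t5.3} {t2.3, t4.1, t4.2, t5.1} {t4.3} {t5.2} (out.j = its outer ports)
after w3, the pattern on (t1, t2, t4, t5, t3) reads {out.1} {out.2, t3.2} {out.3, t3.3} {t1.1} {t1.2} {t1.3} {t2.1, t2.2, t5.3} {t2.3, t4.1, t4.2, t5.1} {t3.1} {t4.3} {t5.2} (out.j = its outer ports)


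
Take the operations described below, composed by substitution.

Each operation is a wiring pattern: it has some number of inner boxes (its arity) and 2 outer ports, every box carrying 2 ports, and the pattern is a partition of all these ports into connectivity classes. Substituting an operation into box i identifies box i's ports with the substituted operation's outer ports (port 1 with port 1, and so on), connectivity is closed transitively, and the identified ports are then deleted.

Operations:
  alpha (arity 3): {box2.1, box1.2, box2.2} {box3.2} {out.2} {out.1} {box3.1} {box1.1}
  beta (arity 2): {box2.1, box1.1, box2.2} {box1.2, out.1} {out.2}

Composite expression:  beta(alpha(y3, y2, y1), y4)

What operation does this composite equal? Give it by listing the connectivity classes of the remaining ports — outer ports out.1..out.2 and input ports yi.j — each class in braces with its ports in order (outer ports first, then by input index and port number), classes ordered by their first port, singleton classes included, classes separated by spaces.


{out.1} {out.2} {y1.1} {y1.2} {y2.1, y2.2, y3.2} {y3.1} {y4.1, y4.2}

Treat the ports identified at beta as solder joints: merge, then drop.
through alpha, on inputs (y3, y2, y1): {out.1} {out.2} {y1.1} {y1.2} {y2.1, y2.2, y3.2} {y3.1} (out.j = stage outer ports)
through beta, on inputs (y3, y2, y1, y4): {out.1} {out.2} {y1.1} {y1.2} {y2.1, y2.2, y3.2} {y3.1} {y4.1, y4.2} (out.j = stage outer ports)


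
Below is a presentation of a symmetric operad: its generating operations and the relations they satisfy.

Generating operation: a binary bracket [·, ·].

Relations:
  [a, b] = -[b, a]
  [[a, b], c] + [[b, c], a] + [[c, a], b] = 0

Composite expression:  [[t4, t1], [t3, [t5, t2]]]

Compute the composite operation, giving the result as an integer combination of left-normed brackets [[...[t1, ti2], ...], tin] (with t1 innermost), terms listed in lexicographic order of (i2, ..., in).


Skip Jacobi rewriting: expand, keep t1-initial words, read off terms.
Composite bracket: [[t4, t1], [t3, [t5, t2]]]
The bracket unfolds into 16 signed words via [a, b] = ab - ba (2^4 = 16).
Collect the words opening with t1:
  t1t4t2t5t3 (sign -1) contributes -[[[[t1, t4], t2], t5], t3]
  t1t4t3t2t5 (sign +1) contributes +[[[[t1, t4], t3], t2], t5]
  t1t4t3t5t2 (sign -1) contributes -[[[[t1, t4], t3], t5], t2]
  t1t4t5t2t3 (sign +1) contributes +[[[[t1, t4], t5], t2], t3]

-[[[[t1, t4], t2], t5], t3] + [[[[t1, t4], t3], t2], t5] - [[[[t1, t4], t3], t5], t2] + [[[[t1, t4], t5], t2], t3]


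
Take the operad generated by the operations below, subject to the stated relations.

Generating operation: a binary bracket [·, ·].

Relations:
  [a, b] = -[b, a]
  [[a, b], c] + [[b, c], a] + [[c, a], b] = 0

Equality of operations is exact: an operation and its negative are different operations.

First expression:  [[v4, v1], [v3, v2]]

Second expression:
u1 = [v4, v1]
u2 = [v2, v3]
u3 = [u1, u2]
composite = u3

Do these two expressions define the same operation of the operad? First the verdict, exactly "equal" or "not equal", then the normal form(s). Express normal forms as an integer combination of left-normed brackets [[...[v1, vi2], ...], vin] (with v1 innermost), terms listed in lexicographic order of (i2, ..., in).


not equal — first [[[v1, v4], v2], v3] - [[[v1, v4], v3], v2], second -[[[v1, v4], v2], v3] + [[[v1, v4], v3], v2]

The first composite normalizes to [[[v1, v4], v2], v3] - [[[v1, v4], v3], v2]
The second composite normalizes to -[[[v1, v4], v2], v3] + [[[v1, v4], v3], v2]
No match — not equal.


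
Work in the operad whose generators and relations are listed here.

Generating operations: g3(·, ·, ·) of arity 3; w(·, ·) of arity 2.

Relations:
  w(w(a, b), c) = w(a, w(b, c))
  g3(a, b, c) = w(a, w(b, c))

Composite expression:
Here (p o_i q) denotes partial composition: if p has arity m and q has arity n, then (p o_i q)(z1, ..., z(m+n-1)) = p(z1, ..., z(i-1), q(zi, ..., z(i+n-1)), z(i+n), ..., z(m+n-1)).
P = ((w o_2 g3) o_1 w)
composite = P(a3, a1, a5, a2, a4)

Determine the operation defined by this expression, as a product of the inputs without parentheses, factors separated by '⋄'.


a3 ⋄ a1 ⋄ a5 ⋄ a2 ⋄ a4

Under associativity of w, the answer is the a's in reading order.
w(a3, a1) collapses to a3 ⋄ a1
g3(a5, a2, a4) collapses to a5 ⋄ a2 ⋄ a4
w(w(a3, a1), g3(a5, a2, a4)) collapses to a3 ⋄ a1 ⋄ a5 ⋄ a2 ⋄ a4


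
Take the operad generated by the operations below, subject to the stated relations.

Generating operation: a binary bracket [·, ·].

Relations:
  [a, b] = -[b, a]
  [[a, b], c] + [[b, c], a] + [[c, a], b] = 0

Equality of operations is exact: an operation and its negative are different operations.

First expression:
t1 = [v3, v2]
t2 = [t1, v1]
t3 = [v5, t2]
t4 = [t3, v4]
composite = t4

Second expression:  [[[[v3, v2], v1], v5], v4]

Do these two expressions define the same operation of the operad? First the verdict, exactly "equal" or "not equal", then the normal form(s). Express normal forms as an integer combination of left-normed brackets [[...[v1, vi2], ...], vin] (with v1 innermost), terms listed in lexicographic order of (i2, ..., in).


In normal form, the first expression is -[[[[v1, v2], v3], v5], v4] + [[[[v1, v3], v2], v5], v4]
In normal form, the second expression is [[[[v1, v2], v3], v5], v4] - [[[[v1, v3], v2], v5], v4]
The normal forms differ: not equal.

not equal: they reduce to -[[[[v1, v2], v3], v5], v4] + [[[[v1, v3], v2], v5], v4] and [[[[v1, v2], v3], v5], v4] - [[[[v1, v3], v2], v5], v4]


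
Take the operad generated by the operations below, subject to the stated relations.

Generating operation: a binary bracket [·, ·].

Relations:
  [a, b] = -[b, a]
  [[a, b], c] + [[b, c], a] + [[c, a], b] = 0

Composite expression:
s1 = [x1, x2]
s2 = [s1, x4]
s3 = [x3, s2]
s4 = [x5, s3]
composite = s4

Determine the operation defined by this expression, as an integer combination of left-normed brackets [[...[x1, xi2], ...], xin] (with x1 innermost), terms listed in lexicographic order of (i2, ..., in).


A multilinear Lie element is pinned by x1-initial words (x1 innermost).
Composite bracket: [x5, [x3, [[x1, x2], x4]]]
Each bracket splits as ab - ba, giving 16 signed words (2^4 = 16).
Only words starting with x1 matter:
  word x1x2x4x3x5 has sign +1, contributing +[[[[x1, x2], x4], x3], x5]

[[[[x1, x2], x4], x3], x5]


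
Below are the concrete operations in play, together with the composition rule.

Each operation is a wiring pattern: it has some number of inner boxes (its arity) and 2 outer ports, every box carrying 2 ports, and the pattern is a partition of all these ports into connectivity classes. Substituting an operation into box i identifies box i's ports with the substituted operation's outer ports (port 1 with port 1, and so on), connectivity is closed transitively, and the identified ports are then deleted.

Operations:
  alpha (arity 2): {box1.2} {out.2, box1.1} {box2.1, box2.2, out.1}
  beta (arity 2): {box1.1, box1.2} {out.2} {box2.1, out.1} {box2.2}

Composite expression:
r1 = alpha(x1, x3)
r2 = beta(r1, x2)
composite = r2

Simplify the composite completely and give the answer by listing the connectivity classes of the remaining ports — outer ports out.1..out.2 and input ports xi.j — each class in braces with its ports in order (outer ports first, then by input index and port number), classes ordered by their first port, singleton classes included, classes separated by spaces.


{out.1, x2.1} {out.2} {x1.1, x3.1, x3.2} {x1.2} {x2.2}

Substituting into beta glues patterns; closure does the rest.
alpha over (x1, x3) gives {out.1, x3.1, x3.2} {out.2, x1.1} {x1.2}, out.j being that stage's outer ports
beta over (x1, x3, x2) gives {out.1, x2.1} {out.2} {x1.1, x3.1, x3.2} {x1.2} {x2.2}, out.j being that stage's outer ports


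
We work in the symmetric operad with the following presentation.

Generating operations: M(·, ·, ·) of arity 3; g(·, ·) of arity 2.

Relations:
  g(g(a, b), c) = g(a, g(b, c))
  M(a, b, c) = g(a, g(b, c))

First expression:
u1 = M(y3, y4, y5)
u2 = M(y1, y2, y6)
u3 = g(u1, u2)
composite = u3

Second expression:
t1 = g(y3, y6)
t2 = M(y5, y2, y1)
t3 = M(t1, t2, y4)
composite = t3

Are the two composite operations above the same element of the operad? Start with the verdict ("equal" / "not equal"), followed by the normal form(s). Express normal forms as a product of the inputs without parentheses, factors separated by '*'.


not equal: they reduce to y3 * y4 * y5 * y1 * y2 * y6 and y3 * y6 * y5 * y2 * y1 * y4

Normal form of the first expression: y3 * y4 * y5 * y1 * y2 * y6
Normal form of the second expression: y3 * y6 * y5 * y2 * y1 * y4
The normal forms differ: not equal.


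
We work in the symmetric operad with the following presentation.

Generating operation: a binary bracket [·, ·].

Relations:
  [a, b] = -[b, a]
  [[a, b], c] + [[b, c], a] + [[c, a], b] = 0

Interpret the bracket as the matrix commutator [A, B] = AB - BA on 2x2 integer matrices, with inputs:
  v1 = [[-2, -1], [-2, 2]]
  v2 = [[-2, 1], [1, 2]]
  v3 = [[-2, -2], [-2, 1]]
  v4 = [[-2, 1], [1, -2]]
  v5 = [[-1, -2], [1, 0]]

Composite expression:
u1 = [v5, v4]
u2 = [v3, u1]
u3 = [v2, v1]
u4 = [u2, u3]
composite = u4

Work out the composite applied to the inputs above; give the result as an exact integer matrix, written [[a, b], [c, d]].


[v5, v4] = [[-3, -1], [1, 3]]
[v3, [v5, v4]] = [[-4, -9], [15, 4]]
[v2, v1] = [[-1, 8], [-12, 1]]
[[v3, [v5, v4]], [v2, v1]] = [[-12, -82], [-126, 12]]

[[-12, -82], [-126, 12]]


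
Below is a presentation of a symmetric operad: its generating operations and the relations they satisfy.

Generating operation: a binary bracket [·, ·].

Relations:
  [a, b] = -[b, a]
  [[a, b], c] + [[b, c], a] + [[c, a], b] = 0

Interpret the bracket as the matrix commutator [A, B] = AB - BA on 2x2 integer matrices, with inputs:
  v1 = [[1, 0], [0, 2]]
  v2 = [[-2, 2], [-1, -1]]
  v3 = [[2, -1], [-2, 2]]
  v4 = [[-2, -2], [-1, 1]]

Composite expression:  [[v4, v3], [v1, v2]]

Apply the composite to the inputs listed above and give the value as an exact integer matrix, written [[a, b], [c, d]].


[[-15, -12], [6, 15]]

[v4, v3] = [[3, 3], [-6, -3]]
[v1, v2] = [[0, -2], [-1, 0]]
[[v4, v3], [v1, v2]] = [[-15, -12], [6, 15]]


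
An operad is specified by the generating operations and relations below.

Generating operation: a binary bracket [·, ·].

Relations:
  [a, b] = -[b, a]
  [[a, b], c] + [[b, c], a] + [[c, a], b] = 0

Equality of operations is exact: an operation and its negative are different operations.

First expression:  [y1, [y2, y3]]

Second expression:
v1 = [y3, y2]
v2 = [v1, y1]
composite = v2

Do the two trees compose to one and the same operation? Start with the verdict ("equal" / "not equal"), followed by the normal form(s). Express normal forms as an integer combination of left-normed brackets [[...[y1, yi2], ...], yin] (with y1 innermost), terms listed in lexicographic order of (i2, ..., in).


equal; both compose to [[y1, y2], y3] - [[y1, y3], y2]

Reducing the first expression gives [[y1, y2], y3] - [[y1, y3], y2]
Reducing the second expression gives [[y1, y2], y3] - [[y1, y3], y2]
The forms coincide; equal.


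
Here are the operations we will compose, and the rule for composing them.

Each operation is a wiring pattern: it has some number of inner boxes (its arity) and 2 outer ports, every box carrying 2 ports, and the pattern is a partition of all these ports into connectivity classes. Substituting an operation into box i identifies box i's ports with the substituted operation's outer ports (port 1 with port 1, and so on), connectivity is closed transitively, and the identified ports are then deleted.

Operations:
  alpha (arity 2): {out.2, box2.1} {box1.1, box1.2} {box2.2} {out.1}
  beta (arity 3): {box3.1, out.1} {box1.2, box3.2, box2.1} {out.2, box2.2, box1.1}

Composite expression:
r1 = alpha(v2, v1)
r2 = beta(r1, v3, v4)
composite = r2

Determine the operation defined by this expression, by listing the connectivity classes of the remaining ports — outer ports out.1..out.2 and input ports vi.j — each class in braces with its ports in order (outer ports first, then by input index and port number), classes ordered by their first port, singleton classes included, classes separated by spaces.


Two ports join when wires chain via beta-identified ports.
alpha over (v2, v1) gives {out.1} {out.2, v1.1} {v1.2} {v2.1, v2.2}, out.j being that stage's outer ports
beta over (v2, v1, v3, v4) gives {out.1, v4.1} {out.2, v3.2} {v1.1, v3.1, v4.2} {v1.2} {v2.1, v2.2}, out.j being that stage's outer ports

{out.1, v4.1} {out.2, v3.2} {v1.1, v3.1, v4.2} {v1.2} {v2.1, v2.2}


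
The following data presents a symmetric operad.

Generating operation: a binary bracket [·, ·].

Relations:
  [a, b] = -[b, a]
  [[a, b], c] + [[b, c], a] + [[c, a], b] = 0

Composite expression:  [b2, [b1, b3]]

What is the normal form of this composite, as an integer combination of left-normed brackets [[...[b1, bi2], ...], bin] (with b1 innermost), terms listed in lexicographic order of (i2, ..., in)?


-[[b1, b3], b2]


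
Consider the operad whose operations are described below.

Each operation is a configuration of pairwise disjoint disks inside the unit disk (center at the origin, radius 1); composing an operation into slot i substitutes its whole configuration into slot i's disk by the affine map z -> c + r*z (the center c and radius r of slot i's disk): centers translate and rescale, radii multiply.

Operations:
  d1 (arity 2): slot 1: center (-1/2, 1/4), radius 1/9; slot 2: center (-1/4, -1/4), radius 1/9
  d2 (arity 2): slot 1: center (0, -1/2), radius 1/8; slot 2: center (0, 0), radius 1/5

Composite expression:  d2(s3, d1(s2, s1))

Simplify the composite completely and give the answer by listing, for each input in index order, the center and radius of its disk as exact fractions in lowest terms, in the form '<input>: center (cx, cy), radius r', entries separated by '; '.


s1: center (-1/20, -1/20), radius 1/45; s2: center (-1/10, 1/20), radius 1/45; s3: center (0, -1/2), radius 1/8

Affine substitution under d2: radii multiply and s-centers shift.
input s3: applying the 1 nested substitution gives center (0, -1/2), radius 1/8
input s2: applying the 2 nested substitutions gives center (-1/10, 1/20), radius 1/45
input s1: applying the 2 nested substitutions gives center (-1/20, -1/20), radius 1/45


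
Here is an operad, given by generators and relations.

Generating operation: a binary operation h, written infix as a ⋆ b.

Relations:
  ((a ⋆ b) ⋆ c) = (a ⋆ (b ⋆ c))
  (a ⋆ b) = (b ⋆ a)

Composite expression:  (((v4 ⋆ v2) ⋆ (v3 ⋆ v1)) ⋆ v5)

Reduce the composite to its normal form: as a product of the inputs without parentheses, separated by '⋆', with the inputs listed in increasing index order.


v1 ⋆ v2 ⋆ v3 ⋆ v4 ⋆ v5

Any arrangement under h is one operation, so sort the v-inputs.
(v4 ⋆ v2) unparenthesizes to v4 ⋆ v2
(v3 ⋆ v1) unparenthesizes to v3 ⋆ v1
((v4 ⋆ v2) ⋆ (v3 ⋆ v1)) unparenthesizes to v4 ⋆ v2 ⋆ v3 ⋆ v1
(((v4 ⋆ v2) ⋆ (v3 ⋆ v1)) ⋆ v5) unparenthesizes to v4 ⋆ v2 ⋆ v3 ⋆ v1 ⋆ v5
commutativity sorts the factors: v1 ⋆ v2 ⋆ v3 ⋆ v4 ⋆ v5


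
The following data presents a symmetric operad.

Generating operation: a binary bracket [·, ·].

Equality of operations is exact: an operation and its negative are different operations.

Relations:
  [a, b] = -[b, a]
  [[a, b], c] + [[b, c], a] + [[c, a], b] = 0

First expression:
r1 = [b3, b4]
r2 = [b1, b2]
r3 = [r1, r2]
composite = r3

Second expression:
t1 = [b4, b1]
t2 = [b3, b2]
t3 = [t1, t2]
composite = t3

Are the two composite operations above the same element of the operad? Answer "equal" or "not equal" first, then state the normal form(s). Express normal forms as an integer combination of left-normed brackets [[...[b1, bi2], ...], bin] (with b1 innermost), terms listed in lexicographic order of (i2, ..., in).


not equal; first: -[[[b1, b2], b3], b4] + [[[b1, b2], b4], b3]; second: [[[b1, b4], b2], b3] - [[[b1, b4], b3], b2]

In normal form, the first expression is -[[[b1, b2], b3], b4] + [[[b1, b2], b4], b3]
In normal form, the second expression is [[[b1, b4], b2], b3] - [[[b1, b4], b3], b2]
Distinct normal forms: not equal.


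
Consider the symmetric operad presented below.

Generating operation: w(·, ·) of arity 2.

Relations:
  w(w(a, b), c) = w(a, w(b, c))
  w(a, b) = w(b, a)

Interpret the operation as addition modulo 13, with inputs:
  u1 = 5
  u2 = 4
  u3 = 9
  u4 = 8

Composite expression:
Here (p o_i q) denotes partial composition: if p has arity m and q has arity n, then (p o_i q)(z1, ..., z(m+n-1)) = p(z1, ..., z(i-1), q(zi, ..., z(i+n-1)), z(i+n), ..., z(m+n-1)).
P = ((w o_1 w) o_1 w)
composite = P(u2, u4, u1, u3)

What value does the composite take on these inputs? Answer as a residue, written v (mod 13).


w(u2, u4) = 12
w(w(u2, u4), u1) = 4
w(w(w(u2, u4), u1), u3) = 0

0 (mod 13)


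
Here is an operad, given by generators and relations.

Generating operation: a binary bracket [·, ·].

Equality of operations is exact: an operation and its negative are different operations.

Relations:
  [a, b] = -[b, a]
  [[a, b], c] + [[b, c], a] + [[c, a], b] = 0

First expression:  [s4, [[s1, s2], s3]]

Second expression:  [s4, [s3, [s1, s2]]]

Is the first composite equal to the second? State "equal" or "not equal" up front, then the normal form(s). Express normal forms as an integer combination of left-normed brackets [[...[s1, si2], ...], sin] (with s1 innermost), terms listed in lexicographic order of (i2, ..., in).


not equal; the first gives -[[[s1, s2], s3], s4] and the second [[[s1, s2], s3], s4]

The first composite normalizes to -[[[s1, s2], s3], s4]
The second composite normalizes to [[[s1, s2], s3], s4]
No match — not equal.


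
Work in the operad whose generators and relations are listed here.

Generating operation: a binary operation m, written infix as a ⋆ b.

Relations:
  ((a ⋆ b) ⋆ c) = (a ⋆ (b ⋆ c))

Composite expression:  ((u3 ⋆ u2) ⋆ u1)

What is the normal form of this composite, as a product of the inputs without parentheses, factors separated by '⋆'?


Associativity of m dissolves the nesting; only the u-input order survives.
(u3 ⋆ u2) linearizes to u3 ⋆ u2
((u3 ⋆ u2) ⋆ u1) linearizes to u3 ⋆ u2 ⋆ u1

u3 ⋆ u2 ⋆ u1


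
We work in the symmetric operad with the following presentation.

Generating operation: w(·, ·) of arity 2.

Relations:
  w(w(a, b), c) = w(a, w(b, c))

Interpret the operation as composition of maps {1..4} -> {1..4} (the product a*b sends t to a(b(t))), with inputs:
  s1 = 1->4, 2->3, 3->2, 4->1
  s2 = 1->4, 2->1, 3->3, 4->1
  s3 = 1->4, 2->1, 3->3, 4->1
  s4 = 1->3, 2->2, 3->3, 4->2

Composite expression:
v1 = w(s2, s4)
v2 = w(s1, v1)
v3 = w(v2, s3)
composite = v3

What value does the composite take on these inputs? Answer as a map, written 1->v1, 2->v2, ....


1->4, 2->2, 3->2, 4->2

w(s2, s4) = 1->3, 2->1, 3->3, 4->1
w(s1, w(s2, s4)) = 1->2, 2->4, 3->2, 4->4
w(w(s1, w(s2, s4)), s3) = 1->4, 2->2, 3->2, 4->2


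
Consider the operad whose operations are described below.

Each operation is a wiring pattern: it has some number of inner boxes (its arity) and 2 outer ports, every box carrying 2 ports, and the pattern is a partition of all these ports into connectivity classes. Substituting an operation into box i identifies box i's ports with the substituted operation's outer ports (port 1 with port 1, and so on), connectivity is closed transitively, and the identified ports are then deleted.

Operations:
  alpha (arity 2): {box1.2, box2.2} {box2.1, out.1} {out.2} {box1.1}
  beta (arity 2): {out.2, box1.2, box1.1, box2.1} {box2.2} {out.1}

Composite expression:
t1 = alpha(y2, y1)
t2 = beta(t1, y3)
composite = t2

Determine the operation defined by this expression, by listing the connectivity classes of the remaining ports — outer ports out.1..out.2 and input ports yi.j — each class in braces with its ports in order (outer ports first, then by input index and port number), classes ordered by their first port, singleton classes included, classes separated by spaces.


{out.1} {out.2, y1.1, y3.1} {y1.2, y2.2} {y2.1} {y3.2}


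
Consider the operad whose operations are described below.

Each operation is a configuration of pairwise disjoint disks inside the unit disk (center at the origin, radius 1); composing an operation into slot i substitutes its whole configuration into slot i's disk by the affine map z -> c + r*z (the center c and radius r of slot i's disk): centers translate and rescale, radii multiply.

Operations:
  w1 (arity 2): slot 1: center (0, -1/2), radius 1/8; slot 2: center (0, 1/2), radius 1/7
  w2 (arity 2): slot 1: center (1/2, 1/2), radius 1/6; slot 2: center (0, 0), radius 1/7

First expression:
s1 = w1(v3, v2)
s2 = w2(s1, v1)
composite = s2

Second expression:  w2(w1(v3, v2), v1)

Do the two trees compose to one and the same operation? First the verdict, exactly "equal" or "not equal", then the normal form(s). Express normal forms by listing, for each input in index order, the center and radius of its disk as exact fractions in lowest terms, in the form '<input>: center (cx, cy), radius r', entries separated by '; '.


equal; the common form is v1: center (0, 0), radius 1/7; v2: center (1/2, 7/12), radius 1/42; v3: center (1/2, 5/12), radius 1/48


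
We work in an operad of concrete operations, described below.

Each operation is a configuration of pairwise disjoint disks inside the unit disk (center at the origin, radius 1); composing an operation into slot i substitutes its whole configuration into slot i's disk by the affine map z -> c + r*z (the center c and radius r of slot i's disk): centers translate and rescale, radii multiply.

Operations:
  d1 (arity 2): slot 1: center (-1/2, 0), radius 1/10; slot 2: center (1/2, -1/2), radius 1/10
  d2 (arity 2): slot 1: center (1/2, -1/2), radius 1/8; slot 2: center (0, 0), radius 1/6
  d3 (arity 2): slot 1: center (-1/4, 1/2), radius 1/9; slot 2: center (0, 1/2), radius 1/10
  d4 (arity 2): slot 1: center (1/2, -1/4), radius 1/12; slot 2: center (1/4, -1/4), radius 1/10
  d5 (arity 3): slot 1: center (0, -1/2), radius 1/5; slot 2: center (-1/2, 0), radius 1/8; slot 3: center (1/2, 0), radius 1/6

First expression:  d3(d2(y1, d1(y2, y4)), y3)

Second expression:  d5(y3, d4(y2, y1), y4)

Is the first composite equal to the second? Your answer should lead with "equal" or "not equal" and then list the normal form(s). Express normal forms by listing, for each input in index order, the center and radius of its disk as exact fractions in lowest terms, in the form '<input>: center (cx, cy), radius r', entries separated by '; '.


not equal; the first gives y1: center (-7/36, 4/9), radius 1/72; y2: center (-7/27, 1/2), radius 1/540; y3: center (0, 1/2), radius 1/10; y4: center (-13/54, 53/108), radius 1/540 and the second y1: center (-15/32, -1/32), radius 1/80; y2: center (-7/16, -1/32), radius 1/96; y3: center (0, -1/2), radius 1/5; y4: center (1/2, 0), radius 1/6

In normal form, the first expression is y1: center (-7/36, 4/9), radius 1/72; y2: center (-7/27, 1/2), radius 1/540; y3: center (0, 1/2), radius 1/10; y4: center (-13/54, 53/108), radius 1/540
In normal form, the second expression is y1: center (-15/32, -1/32), radius 1/80; y2: center (-7/16, -1/32), radius 1/96; y3: center (0, -1/2), radius 1/5; y4: center (1/2, 0), radius 1/6
The forms do not match — not equal.


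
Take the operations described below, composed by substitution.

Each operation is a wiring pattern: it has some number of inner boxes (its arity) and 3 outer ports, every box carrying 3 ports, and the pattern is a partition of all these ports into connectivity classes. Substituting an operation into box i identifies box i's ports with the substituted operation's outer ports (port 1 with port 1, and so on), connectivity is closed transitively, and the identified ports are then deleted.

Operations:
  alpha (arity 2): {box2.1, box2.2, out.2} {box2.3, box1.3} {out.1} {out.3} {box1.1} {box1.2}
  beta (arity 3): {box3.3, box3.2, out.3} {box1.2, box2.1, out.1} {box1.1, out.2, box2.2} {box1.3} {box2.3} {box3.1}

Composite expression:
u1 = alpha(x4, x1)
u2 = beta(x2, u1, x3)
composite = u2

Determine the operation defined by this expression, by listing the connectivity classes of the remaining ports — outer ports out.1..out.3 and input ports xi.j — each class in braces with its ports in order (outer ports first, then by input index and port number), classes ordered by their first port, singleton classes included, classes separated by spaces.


{out.1, x2.2} {out.2, x1.1, x1.2, x2.1} {out.3, x3.2, x3.3} {x1.3, x4.3} {x2.3} {x3.1} {x4.1} {x4.2}

After gluing at beta, chains via deleted ports link the x-ports.
composing alpha on (x4, x1), with out.j its own outer ports: {out.1} {out.2, x1.1, x1.2} {out.3} {x1.3, x4.3} {x4.1} {x4.2}
composing beta on (x2, x4, x1, x3), with out.j its own outer ports: {out.1, x2.2} {out.2, x1.1, x1.2, x2.1} {out.3, x3.2, x3.3} {x1.3, x4.3} {x2.3} {x3.1} {x4.1} {x4.2}


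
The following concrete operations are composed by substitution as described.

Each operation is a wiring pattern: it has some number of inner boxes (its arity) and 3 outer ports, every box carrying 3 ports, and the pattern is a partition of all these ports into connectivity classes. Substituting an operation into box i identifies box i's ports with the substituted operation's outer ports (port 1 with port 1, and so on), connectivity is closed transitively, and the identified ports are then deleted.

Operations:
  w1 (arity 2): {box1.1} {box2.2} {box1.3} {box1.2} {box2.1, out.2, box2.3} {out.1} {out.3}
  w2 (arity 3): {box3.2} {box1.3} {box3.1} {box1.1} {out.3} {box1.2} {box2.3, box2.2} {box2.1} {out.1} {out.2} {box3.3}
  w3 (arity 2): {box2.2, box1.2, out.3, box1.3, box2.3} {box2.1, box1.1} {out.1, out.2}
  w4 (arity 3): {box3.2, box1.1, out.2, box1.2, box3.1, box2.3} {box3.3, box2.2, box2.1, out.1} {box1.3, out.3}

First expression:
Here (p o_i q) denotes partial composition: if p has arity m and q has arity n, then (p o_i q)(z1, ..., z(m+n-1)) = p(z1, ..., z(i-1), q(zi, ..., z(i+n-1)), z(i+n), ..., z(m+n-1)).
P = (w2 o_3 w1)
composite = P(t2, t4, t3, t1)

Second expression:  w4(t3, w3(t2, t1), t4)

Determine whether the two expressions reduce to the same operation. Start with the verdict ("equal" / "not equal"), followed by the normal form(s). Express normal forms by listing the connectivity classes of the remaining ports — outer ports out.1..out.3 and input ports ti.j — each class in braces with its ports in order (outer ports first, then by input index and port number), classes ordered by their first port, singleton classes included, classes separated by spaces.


not equal; first: {out.1} {out.2} {out.3} {t1.1, t1.3} {t1.2} {t2.1} {t2.2} {t2.3} {t3.1} {t3.2} {t3.3} {t4.1} {t4.2, t4.3}; second: {out.1, t4.3} {out.2, t1.2, t1.3, t2.2, t2.3, t3.1, t3.2, t4.1, t4.2} {out.3, t3.3} {t1.1, t2.1}

The first expression reduces to {out.1} {out.2} {out.3} {t1.1, t1.3} {t1.2} {t2.1} {t2.2} {t2.3} {t3.1} {t3.2} {t3.3} {t4.1} {t4.2, t4.3}
The second expression reduces to {out.1, t4.3} {out.2, t1.2, t1.3, t2.2, t2.3, t3.1, t3.2, t4.1, t4.2} {out.3, t3.3} {t1.1, t2.1}
Different reductions; not equal.


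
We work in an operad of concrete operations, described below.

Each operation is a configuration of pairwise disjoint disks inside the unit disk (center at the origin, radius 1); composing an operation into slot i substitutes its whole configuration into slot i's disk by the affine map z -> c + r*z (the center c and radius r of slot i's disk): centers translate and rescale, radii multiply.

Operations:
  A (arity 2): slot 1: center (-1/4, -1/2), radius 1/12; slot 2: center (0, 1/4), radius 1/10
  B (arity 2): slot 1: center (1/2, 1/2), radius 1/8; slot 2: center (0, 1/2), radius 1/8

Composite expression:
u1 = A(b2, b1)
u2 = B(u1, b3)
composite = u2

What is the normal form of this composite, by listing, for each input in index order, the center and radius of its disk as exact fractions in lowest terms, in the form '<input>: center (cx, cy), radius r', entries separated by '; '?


Only the slot chain above each b matters under B; compose those maps.
b2 passes through 2 substitutions, ending at center (15/32, 7/16), radius 1/96
b1 passes through 2 substitutions, ending at center (1/2, 17/32), radius 1/80
b3 passes through 1 substitution, ending at center (0, 1/2), radius 1/8

b1: center (1/2, 17/32), radius 1/80; b2: center (15/32, 7/16), radius 1/96; b3: center (0, 1/2), radius 1/8


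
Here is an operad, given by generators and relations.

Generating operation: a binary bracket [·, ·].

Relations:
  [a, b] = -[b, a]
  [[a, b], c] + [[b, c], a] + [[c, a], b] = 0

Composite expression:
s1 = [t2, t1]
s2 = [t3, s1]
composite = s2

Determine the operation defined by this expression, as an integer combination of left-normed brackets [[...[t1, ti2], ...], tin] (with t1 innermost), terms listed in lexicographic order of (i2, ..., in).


Skip Jacobi rewriting: expand, keep t1-initial words, read off terms.
Composite bracket: [t3, [t2, t1]]
The bracket unfolds into 4 signed words via [a, b] = ab - ba (2^2 = 4).
Only words starting with t1 matter:
  word t1t2t3 has sign +1, contributing +[[t1, t2], t3]

[[t1, t2], t3]


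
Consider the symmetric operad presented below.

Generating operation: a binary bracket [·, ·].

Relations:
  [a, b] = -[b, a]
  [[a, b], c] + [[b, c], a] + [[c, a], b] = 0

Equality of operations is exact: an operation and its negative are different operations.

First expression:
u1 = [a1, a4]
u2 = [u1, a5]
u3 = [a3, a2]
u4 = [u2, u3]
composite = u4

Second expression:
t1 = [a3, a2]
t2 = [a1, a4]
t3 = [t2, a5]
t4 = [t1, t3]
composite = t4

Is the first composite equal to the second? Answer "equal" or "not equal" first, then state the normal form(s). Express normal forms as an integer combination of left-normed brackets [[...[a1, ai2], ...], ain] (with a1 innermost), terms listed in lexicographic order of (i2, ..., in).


The first expression, normalized: -[[[[a1, a4], a5], a2], a3] + [[[[a1, a4], a5], a3], a2]
The second expression, normalized: [[[[a1, a4], a5], a2], a3] - [[[[a1, a4], a5], a3], a2]
The forms do not match — not equal.

not equal; first: -[[[[a1, a4], a5], a2], a3] + [[[[a1, a4], a5], a3], a2]; second: [[[[a1, a4], a5], a2], a3] - [[[[a1, a4], a5], a3], a2]


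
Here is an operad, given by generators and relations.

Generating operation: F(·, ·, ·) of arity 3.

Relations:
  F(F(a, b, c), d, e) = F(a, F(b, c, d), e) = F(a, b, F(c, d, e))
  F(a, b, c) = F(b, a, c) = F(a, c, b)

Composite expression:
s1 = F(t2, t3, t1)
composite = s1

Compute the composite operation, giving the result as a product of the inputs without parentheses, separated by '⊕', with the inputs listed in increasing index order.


t1 ⊕ t2 ⊕ t3

With F associative and commutative, the t-input set is all that matters.
F(t2, t3, t1) linearizes to t2 ⊕ t3 ⊕ t1
sorting the factors by input index: t1 ⊕ t2 ⊕ t3


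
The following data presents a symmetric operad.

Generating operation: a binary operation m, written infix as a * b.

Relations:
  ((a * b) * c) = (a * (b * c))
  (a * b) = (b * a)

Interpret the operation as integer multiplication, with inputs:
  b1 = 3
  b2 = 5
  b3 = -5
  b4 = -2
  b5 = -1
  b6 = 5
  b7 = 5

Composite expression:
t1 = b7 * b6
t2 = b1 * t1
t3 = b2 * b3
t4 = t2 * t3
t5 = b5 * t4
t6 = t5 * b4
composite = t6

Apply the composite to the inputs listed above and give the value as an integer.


-3750

(b7 * b6) = 25
(b1 * (b7 * b6)) = 75
(b2 * b3) = -25
((b1 * (b7 * b6)) * (b2 * b3)) = -1875
(b5 * ((b1 * (b7 * b6)) * (b2 * b3))) = 1875
((b5 * ((b1 * (b7 * b6)) * (b2 * b3))) * b4) = -3750


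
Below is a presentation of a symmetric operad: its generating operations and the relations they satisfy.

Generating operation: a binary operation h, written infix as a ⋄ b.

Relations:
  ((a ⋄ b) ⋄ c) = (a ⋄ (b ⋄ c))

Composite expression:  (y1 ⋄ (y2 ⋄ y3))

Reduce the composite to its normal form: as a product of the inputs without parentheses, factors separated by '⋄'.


Key point: h is associative — brackets drop, the y-order remains.
(y2 ⋄ y3) reduces to y2 ⋄ y3
(y1 ⋄ (y2 ⋄ y3)) reduces to y1 ⋄ y2 ⋄ y3

y1 ⋄ y2 ⋄ y3


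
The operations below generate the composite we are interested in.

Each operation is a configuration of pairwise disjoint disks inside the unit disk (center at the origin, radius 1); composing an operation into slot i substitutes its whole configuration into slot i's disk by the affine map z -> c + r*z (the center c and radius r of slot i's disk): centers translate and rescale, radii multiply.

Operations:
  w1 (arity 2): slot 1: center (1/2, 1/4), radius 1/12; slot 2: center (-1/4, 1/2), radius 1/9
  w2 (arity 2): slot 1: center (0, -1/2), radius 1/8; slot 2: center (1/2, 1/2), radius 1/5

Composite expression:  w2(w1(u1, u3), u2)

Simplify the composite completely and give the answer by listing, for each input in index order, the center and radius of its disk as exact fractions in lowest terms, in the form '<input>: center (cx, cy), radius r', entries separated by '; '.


u1: center (1/16, -15/32), radius 1/96; u2: center (1/2, 1/2), radius 1/5; u3: center (-1/32, -7/16), radius 1/72


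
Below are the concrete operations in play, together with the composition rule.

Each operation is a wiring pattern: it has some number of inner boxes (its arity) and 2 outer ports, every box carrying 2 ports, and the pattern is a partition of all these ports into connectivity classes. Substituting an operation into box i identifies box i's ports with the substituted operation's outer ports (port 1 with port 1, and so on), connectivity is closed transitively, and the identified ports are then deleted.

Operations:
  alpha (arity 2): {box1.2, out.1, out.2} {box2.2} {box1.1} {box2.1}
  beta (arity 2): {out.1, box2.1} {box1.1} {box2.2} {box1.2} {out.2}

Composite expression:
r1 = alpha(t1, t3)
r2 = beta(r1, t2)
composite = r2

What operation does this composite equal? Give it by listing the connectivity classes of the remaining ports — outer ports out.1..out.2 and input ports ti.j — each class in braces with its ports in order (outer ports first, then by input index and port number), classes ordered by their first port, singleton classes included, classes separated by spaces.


{out.1, t2.1} {out.2} {t1.1} {t1.2} {t2.2} {t3.1} {t3.2}

Substituting into beta glues patterns; closure does the rest.
the subtree at alpha composes to {out.1, out.2, t1.2} {t1.1} {t3.1} {t3.2} on (t1, t3); out.j = own outer ports
the subtree at beta composes to {out.1, t2.1} {out.2} {t1.1} {t1.2} {t2.2} {t3.1} {t3.2} on (t1, t3, t2); out.j = own outer ports


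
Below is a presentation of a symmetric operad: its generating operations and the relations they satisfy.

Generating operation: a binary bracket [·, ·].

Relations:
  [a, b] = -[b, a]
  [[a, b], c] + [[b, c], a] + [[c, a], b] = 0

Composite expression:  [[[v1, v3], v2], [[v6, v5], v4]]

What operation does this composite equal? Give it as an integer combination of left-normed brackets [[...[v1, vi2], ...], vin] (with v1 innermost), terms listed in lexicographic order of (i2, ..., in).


[[[[[v1, v3], v2], v4], v5], v6] - [[[[[v1, v3], v2], v4], v6], v5] - [[[[[v1, v3], v2], v5], v6], v4] + [[[[[v1, v3], v2], v6], v5], v4]

Expand each bracket as ab - ba; the v1-initial words give the coefficients.
Composite bracket: [[[v1, v3], v2], [[v6, v5], v4]]
The bracket unfolds into 32 signed words via [a, b] = ab - ba (2^5 = 32).
The v1-initial words carry the normal form:
  v1v3v2v4v5v6 (sign +1) contributes +[[[[[v1, v3], v2], v4], v5], v6]
  v1v3v2v4v6v5 (sign -1) contributes -[[[[[v1, v3], v2], v4], v6], v5]
  v1v3v2v5v6v4 (sign -1) contributes -[[[[[v1, v3], v2], v5], v6], v4]
  v1v3v2v6v5v4 (sign +1) contributes +[[[[[v1, v3], v2], v6], v5], v4]
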